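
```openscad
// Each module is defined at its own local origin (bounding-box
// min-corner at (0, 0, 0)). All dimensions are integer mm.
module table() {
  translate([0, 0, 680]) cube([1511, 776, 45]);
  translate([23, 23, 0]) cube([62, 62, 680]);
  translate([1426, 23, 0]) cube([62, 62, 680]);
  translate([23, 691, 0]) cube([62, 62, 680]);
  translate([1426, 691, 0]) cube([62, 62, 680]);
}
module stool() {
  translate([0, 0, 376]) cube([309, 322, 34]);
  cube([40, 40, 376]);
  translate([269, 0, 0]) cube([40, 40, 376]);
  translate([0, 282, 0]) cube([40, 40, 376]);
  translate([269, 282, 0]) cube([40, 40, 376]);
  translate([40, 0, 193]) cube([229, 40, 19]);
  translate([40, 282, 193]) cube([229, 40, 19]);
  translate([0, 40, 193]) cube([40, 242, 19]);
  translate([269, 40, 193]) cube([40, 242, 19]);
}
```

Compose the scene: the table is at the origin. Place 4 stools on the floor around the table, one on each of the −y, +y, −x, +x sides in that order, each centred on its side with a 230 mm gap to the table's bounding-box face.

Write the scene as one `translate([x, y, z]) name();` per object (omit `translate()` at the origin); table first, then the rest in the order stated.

table();
translate([601, -552, 0]) stool();
translate([601, 1006, 0]) stool();
translate([-539, 227, 0]) stool();
translate([1741, 227, 0]) stool();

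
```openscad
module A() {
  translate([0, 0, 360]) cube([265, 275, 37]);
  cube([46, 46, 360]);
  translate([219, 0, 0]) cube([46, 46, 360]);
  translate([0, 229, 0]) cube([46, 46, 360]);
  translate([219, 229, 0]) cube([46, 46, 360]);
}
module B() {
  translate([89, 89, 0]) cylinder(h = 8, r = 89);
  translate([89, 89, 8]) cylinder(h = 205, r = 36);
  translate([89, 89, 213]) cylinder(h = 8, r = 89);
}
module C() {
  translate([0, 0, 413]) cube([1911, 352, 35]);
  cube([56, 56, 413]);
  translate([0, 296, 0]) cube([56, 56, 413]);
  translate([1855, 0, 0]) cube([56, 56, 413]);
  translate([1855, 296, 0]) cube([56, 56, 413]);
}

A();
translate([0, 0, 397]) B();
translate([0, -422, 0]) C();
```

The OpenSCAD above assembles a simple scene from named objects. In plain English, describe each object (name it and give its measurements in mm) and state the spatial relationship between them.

A is a simple wooden stool: a rectangular seat 265 mm (x) by 275 mm (y), 37 mm thick, top face at z = 397 mm, on four square legs, each 46×46 mm in cross-section. The legs rest on z = 0, each flush with a corner of the seat.

B is a spool: two coaxial disc flanges of radius 89 mm and thickness 8 mm, joined by a core cylinder of radius 36 mm and height 205 mm. The lower flange rests on z = 0 and the three cylinders share a vertical axis.

C is a bench: a 1911×352 mm seat slab, 35 mm thick, top at z = 448 mm, on four 56×56 mm square legs flush with the seat corners and standing on z = 0.

The spool is on top of the stool. The bench is on the floor beside the stool on its −y side.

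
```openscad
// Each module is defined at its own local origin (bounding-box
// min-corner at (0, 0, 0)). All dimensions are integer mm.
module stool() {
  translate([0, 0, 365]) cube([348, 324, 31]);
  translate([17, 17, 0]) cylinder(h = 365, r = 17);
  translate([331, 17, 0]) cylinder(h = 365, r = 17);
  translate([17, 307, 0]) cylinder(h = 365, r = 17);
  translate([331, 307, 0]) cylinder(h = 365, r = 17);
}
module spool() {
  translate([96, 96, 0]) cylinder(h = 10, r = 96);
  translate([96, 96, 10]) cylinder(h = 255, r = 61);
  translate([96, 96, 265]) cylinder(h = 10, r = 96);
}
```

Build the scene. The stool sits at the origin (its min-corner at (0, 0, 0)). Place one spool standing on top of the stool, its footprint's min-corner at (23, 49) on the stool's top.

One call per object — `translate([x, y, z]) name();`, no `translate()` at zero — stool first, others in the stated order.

stool();
translate([23, 49, 396]) spool();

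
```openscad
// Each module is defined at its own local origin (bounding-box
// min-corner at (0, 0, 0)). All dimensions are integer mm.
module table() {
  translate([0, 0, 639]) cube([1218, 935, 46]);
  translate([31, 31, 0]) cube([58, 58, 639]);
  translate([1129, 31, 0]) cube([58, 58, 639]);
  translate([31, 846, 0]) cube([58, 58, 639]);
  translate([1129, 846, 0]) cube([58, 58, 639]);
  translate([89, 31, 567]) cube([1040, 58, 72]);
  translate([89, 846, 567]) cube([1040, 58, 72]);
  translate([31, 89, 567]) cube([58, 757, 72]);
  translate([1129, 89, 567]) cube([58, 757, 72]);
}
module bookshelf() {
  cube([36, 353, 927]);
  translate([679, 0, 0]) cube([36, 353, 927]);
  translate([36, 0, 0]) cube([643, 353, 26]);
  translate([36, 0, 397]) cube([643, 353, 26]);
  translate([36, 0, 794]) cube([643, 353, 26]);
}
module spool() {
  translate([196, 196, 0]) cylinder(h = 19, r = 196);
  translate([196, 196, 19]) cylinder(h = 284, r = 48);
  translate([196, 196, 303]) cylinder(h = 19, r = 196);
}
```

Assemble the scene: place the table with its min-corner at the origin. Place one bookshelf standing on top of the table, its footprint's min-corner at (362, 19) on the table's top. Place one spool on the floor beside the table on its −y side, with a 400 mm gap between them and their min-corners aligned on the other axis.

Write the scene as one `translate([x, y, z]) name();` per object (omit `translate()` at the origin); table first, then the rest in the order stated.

table();
translate([362, 19, 685]) bookshelf();
translate([0, -792, 0]) spool();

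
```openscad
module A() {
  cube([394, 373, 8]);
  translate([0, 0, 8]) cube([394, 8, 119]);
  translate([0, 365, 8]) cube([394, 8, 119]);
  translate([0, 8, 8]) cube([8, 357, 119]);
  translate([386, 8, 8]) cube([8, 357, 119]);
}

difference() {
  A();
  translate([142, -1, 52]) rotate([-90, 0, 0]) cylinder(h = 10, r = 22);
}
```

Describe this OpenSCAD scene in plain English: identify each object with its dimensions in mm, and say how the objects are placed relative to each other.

A is an open storage box with external size 394×373×127 mm and wall thickness 8 mm (the base is also 8 mm thick). The base covers the whole footprint; the four walls stand on the base, with the y-facing walls full-width and the x-facing walls fitting between their inner faces.

The open box has a circular hole of radius 22 mm through its front wall, centred at (x = 142, z = 52).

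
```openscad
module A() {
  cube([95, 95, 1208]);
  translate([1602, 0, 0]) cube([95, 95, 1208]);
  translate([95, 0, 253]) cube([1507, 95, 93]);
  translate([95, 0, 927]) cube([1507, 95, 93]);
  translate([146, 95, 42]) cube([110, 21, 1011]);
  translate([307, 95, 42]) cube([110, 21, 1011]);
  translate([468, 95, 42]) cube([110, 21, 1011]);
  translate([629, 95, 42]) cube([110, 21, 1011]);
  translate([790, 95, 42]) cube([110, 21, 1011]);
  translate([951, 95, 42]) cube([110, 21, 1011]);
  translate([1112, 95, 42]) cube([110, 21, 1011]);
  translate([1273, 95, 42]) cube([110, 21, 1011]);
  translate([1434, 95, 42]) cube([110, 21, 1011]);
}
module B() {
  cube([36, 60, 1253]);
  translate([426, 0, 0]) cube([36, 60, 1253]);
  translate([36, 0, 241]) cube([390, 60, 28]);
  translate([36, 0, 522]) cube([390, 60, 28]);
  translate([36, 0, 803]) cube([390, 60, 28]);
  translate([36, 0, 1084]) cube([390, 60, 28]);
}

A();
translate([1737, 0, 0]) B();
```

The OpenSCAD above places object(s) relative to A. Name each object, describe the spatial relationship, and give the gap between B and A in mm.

The ladder's nearest face is 40 mm from the fence section's +x face.

A is a fence section. B is a ladder. The ladder is on the floor beside the fence section on its +x side. The gap between the ladder and the fence section is 40 mm.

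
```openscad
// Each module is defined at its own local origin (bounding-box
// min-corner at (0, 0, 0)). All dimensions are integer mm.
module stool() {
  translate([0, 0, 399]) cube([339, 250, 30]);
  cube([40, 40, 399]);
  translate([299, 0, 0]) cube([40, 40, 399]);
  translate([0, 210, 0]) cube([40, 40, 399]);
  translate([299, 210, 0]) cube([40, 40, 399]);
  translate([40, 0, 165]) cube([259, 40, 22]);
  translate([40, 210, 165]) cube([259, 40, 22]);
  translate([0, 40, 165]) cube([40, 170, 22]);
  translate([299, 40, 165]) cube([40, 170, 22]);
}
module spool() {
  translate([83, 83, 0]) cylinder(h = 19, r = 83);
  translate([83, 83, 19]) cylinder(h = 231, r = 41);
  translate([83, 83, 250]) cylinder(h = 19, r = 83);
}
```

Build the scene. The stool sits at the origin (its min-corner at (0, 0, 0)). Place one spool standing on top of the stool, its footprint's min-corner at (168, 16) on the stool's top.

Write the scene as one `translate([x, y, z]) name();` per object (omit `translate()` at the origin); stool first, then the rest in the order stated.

stool();
translate([168, 16, 429]) spool();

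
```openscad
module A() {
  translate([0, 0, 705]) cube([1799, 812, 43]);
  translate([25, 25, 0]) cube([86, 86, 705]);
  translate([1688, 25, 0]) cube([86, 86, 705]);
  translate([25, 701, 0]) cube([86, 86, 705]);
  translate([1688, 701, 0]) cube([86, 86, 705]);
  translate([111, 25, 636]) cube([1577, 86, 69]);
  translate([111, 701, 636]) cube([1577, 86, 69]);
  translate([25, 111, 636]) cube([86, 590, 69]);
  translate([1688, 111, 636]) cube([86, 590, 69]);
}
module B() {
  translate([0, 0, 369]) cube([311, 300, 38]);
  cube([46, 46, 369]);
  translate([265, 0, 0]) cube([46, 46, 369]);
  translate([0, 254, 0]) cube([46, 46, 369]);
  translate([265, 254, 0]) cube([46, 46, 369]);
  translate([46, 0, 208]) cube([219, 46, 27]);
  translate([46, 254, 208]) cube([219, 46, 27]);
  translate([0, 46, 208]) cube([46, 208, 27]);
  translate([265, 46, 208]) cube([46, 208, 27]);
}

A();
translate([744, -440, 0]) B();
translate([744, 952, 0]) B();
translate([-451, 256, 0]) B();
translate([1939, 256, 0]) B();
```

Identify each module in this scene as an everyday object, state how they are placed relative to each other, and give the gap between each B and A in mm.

A is a table. B is a stool. Four stools sit around the table at the −y, +y, −x, +x sides. The gap between each stool and the table is 140 mm.

Each stool's nearest face is 140 mm from the table's bounding box.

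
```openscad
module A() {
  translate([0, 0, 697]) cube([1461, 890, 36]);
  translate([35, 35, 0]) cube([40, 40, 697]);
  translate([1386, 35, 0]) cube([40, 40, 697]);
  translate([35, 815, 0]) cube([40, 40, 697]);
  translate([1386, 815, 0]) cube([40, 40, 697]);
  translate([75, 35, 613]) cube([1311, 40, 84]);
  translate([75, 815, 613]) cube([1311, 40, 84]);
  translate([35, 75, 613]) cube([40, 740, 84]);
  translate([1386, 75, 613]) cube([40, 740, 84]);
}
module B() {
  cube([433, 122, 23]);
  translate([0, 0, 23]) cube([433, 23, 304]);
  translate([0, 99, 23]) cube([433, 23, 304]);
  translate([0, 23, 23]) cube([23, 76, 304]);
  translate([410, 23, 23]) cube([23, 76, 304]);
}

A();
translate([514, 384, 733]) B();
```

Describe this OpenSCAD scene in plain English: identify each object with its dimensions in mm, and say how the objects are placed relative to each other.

A is a rectangular dining table. The top is 1461×890×36 mm with its upper surface at z = 733 mm. It stands on four 40×40 mm square legs, each inset 35 mm from the nearest pair of top edges, running from the floor to the underside of the top. Four apron rails, 40 mm thick and 84 mm tall, run between adjacent legs with their top edges flush with the underside of the top and their outer faces flush with the legs' outer faces.

B is an open-topped rectangular box: outside dimensions 433×122×327 mm, with a uniform wall and base thickness of 23 mm. The base is a full 433×122 slab on the floor; four walls sit on top of the base. The front and back walls (the −y and +y sides) span the full width; the two side walls fit between them.

The open box is on top of the table, centred.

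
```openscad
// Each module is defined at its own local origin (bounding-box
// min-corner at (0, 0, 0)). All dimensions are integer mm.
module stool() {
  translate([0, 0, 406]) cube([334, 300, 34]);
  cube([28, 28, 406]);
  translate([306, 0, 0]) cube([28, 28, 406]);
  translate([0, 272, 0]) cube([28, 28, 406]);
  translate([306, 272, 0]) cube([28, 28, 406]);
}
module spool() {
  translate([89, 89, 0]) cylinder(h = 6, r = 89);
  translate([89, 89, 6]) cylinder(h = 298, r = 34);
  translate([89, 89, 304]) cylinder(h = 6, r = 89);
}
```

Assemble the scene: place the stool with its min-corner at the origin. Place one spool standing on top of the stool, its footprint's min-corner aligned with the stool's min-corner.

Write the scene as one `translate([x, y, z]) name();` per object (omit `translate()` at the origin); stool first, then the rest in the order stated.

stool();
translate([0, 0, 440]) spool();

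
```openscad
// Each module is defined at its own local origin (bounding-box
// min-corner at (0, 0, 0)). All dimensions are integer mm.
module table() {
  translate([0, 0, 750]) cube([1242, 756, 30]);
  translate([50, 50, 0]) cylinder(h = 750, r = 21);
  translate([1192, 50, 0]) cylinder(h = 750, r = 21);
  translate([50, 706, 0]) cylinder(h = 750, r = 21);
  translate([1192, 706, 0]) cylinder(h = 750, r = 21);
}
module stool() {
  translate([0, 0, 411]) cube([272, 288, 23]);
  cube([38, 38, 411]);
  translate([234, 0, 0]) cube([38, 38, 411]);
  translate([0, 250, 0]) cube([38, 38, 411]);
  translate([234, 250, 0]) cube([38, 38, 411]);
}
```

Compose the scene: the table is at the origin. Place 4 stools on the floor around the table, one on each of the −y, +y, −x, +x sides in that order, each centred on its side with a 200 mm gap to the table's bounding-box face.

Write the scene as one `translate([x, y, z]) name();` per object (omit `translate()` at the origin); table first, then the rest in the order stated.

table();
translate([485, -488, 0]) stool();
translate([485, 956, 0]) stool();
translate([-472, 234, 0]) stool();
translate([1442, 234, 0]) stool();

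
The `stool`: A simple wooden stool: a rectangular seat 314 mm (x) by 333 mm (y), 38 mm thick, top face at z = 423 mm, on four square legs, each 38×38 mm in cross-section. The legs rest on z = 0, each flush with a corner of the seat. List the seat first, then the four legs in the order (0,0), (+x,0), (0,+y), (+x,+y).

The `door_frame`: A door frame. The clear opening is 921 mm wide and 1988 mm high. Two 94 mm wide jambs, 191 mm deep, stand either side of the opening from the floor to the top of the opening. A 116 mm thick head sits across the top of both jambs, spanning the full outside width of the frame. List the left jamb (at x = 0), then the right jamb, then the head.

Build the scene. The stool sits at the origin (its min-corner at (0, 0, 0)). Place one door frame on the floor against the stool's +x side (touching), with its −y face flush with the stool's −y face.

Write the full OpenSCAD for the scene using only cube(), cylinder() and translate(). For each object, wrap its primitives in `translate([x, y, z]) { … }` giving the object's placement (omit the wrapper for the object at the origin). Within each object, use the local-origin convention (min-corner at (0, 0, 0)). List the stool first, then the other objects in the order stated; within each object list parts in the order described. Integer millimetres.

translate([0, 0, 385]) cube([314, 333, 38]);
cube([38, 38, 385]);
translate([276, 0, 0]) cube([38, 38, 385]);
translate([0, 295, 0]) cube([38, 38, 385]);
translate([276, 295, 0]) cube([38, 38, 385]);
translate([314, 0, 0]) {
  cube([94, 191, 1988]);
  translate([1015, 0, 0]) cube([94, 191, 1988]);
  translate([0, 0, 1988]) cube([1109, 191, 116]);
}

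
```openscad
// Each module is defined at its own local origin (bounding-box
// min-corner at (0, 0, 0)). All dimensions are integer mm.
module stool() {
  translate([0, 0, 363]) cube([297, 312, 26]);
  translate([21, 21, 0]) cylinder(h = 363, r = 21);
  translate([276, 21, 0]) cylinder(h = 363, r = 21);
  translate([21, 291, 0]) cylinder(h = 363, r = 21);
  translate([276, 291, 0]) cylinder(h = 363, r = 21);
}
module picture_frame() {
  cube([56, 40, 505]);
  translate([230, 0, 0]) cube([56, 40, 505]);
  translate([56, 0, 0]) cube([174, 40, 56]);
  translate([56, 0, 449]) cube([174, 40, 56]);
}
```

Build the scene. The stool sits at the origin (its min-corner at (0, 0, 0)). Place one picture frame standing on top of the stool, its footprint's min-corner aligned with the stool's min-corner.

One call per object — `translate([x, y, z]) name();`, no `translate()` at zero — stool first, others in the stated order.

stool();
translate([0, 0, 389]) picture_frame();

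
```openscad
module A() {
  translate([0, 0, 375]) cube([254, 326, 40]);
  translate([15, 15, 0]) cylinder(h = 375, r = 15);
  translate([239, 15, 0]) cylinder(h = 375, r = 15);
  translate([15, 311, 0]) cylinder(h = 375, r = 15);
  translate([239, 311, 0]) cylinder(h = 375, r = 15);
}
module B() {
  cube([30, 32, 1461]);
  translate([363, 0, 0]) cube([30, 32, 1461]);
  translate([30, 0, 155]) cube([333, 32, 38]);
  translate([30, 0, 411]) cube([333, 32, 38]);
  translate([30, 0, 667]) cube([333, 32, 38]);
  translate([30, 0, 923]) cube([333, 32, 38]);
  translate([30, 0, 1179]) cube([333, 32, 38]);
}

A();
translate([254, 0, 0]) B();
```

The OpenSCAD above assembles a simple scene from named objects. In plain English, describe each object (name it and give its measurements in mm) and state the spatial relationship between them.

A is a four-legged stool. The seat is 254×326 mm, 40 mm thick, top at z = 415 mm. It stands on four round legs, each 30 mm in diameter, from z = 0 to the seat underside, each leg's axis is inset half a diameter from the nearest pair of seat edges (so the leg's bounding box is flush with the corner).

B is a straight ladder. Two 30×32 mm vertical rails, 1461 mm tall, stand 393 mm apart (outside-to-outside) with their front faces coplanar on the −y side. 5 rungs, each 32 mm deep and 38 mm tall, span between the inner faces of the rails, front faces flush with the rails. The lowest rung's underside is at z = 155 mm and rungs are spaced 256 mm apart (underside to underside).

The ladder is against the stool's +x side, with their −y faces flush.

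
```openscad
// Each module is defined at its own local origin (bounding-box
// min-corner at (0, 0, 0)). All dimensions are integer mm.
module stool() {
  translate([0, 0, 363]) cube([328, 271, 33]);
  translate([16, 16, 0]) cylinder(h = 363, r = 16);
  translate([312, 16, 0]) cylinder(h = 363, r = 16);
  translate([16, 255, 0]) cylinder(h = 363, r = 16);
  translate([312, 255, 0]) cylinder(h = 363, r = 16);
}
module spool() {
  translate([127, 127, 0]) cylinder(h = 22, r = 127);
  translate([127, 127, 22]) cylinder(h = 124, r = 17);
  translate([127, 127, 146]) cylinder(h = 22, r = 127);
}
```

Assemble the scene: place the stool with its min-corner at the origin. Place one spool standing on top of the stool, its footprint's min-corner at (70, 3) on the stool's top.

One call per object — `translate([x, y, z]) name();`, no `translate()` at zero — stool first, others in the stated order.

stool();
translate([70, 3, 396]) spool();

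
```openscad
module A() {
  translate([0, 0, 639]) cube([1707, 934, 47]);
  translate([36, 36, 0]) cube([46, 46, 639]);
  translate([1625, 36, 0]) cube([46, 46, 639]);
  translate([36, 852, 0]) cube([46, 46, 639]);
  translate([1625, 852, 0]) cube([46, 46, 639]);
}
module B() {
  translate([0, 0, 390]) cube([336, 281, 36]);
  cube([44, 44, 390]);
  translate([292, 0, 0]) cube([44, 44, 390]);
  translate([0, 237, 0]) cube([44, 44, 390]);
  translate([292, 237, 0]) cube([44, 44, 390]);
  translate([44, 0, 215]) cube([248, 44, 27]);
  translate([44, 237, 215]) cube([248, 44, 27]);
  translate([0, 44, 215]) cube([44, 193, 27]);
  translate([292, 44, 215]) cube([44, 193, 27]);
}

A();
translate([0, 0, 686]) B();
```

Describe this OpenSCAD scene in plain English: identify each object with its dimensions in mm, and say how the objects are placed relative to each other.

A is a table: top 1707 mm (x) × 934 mm (y), 47 mm thick, upper face at z = 686 mm, on four 46×46 mm square legs, each inset 36 mm from the nearest pair of top edges, running from z = 0 to the bottom of the top.

B is a four-legged stool. The seat is 336×281 mm, 36 mm thick, top at z = 426 mm. It stands on four square legs, each 44×44 mm in cross-section, from z = 0 to the seat underside, each flush with a corner of the seat. Four stretchers, 44 mm wide and 27 mm tall, connect adjacent legs with their undersides at z = 215 mm, each running between the inner faces of the legs it joins and aligned with the legs' outer faces on the other axis.

The stool is on top of the table.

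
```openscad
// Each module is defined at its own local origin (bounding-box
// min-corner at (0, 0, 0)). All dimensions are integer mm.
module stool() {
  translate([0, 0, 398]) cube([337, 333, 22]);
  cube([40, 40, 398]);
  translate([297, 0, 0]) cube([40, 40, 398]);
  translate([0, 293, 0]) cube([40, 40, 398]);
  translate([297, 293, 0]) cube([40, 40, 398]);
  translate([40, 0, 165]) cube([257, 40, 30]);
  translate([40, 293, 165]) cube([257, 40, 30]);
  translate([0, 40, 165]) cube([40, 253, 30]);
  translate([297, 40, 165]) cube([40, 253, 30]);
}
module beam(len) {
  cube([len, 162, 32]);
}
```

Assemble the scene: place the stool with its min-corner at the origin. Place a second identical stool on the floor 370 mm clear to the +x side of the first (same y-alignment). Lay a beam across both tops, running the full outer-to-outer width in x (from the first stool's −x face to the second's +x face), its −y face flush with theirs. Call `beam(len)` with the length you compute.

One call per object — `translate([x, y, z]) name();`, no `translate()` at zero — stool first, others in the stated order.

stool();
translate([707, 0, 0]) stool();
translate([0, 0, 420]) beam(1044);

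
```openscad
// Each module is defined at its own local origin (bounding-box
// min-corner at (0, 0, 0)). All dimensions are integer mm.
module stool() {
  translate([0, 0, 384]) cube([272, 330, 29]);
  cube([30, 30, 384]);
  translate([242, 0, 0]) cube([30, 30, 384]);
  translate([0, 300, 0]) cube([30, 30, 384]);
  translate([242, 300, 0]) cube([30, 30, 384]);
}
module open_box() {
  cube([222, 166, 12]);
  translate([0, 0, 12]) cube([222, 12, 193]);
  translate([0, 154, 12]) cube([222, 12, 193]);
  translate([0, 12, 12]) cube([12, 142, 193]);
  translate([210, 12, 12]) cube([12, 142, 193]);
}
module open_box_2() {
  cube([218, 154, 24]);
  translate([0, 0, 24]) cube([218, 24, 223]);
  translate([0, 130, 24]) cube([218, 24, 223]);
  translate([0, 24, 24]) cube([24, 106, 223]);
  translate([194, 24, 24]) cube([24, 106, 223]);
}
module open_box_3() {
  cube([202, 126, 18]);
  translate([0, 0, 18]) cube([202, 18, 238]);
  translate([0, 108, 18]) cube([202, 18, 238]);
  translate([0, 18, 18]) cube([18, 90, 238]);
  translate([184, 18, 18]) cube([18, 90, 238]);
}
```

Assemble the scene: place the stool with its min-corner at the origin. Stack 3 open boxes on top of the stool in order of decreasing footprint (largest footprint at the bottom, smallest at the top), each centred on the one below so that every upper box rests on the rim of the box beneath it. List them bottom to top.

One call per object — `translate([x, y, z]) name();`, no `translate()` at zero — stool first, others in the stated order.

stool();
translate([25, 82, 413]) open_box();
translate([27, 88, 618]) open_box_2();
translate([35, 102, 865]) open_box_3();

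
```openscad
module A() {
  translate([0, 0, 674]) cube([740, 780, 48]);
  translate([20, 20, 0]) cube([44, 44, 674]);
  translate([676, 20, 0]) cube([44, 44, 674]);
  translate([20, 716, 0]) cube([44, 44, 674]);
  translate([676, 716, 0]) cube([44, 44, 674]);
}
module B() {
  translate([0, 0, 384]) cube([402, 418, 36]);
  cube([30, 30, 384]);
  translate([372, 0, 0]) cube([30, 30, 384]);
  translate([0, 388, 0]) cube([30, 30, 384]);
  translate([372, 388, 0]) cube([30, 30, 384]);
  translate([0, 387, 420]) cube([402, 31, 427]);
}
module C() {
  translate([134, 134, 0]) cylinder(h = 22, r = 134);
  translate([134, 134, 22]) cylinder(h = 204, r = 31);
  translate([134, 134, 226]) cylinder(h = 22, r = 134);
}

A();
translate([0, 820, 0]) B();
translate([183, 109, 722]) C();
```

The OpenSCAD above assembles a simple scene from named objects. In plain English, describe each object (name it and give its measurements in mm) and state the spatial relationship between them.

A is a rectangular dining table. The top is 740×780×48 mm with its upper surface at z = 722 mm. It stands on four 44×44 mm square legs, each inset 20 mm from the nearest pair of top edges, running from the floor to the underside of the top.

B is a chair: 402×418 mm seat, 36 mm thick, top at z = 420 mm, on four 30 mm square corner legs flush with the seat edges. A 31 mm thick backrest slab spans the full seat width, extending 427 mm above the seat top, its back face flush with the seat's +y edge.

C is a spool: two coaxial disc flanges of radius 134 mm and thickness 22 mm, joined by a core cylinder of radius 31 mm and height 204 mm. The lower flange rests on z = 0 and the three cylinders share a vertical axis.

The chair is on the floor beside the table on its +y side. The spool is on top of the table.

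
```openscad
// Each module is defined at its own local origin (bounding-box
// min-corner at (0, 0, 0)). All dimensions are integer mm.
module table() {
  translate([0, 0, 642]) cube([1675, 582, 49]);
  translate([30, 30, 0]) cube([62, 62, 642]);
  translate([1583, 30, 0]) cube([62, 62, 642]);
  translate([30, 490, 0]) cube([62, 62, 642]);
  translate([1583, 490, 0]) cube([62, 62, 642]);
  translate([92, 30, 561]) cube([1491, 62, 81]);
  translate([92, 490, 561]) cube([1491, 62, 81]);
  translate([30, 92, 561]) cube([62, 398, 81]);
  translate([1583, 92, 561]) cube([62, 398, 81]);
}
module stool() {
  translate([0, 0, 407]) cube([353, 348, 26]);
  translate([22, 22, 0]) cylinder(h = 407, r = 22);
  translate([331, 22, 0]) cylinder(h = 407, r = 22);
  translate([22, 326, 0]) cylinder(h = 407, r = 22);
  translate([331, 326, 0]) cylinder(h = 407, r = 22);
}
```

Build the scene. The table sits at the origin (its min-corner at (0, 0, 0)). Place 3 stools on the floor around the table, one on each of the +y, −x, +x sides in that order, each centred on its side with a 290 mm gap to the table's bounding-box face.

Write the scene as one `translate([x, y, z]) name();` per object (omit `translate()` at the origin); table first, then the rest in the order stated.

table();
translate([661, 872, 0]) stool();
translate([-643, 117, 0]) stool();
translate([1965, 117, 0]) stool();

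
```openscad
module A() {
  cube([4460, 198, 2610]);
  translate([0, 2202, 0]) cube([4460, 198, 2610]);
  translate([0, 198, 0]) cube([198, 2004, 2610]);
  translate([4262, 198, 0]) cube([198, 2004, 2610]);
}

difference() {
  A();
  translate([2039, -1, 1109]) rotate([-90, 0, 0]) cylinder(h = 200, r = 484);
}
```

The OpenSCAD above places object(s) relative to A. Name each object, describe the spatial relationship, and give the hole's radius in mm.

The subtracted cylinder has r = 484 mm.

A is a house frame. The house frame has a circular hole through its front wall. The hole's radius is 484 mm.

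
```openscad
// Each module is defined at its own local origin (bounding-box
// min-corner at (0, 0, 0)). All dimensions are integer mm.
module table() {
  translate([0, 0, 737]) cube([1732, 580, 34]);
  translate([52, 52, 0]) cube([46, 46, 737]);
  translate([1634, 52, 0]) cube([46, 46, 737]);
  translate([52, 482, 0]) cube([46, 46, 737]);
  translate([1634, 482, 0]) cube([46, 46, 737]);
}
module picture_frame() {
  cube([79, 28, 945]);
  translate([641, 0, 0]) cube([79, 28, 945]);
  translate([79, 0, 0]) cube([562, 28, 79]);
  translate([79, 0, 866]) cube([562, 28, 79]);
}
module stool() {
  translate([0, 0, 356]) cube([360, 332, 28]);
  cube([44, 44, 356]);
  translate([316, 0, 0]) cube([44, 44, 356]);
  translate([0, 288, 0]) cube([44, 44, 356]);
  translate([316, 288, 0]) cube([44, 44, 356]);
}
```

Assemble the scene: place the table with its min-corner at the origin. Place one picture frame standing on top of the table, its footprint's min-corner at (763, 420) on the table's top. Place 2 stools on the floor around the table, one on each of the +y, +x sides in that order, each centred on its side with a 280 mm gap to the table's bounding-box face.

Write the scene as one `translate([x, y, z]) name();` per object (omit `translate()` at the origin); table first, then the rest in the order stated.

table();
translate([763, 420, 771]) picture_frame();
translate([686, 860, 0]) stool();
translate([2012, 124, 0]) stool();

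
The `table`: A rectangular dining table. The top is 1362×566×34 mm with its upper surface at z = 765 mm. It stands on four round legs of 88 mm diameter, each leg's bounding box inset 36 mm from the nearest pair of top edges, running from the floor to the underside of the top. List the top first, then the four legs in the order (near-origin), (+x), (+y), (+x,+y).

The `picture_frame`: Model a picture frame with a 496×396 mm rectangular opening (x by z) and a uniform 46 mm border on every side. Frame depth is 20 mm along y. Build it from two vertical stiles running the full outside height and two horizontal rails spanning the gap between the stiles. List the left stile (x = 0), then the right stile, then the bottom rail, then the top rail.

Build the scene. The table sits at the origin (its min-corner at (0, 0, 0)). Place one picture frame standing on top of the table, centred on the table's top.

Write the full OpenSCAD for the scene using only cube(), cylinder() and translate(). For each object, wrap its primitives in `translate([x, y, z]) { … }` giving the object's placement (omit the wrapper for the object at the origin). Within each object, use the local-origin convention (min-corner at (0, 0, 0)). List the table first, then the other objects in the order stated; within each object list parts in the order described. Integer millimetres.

translate([0, 0, 731]) cube([1362, 566, 34]);
translate([80, 80, 0]) cylinder(h = 731, r = 44);
translate([1282, 80, 0]) cylinder(h = 731, r = 44);
translate([80, 486, 0]) cylinder(h = 731, r = 44);
translate([1282, 486, 0]) cylinder(h = 731, r = 44);
translate([387, 273, 765]) {
  cube([46, 20, 488]);
  translate([542, 0, 0]) cube([46, 20, 488]);
  translate([46, 0, 0]) cube([496, 20, 46]);
  translate([46, 0, 442]) cube([496, 20, 46]);
}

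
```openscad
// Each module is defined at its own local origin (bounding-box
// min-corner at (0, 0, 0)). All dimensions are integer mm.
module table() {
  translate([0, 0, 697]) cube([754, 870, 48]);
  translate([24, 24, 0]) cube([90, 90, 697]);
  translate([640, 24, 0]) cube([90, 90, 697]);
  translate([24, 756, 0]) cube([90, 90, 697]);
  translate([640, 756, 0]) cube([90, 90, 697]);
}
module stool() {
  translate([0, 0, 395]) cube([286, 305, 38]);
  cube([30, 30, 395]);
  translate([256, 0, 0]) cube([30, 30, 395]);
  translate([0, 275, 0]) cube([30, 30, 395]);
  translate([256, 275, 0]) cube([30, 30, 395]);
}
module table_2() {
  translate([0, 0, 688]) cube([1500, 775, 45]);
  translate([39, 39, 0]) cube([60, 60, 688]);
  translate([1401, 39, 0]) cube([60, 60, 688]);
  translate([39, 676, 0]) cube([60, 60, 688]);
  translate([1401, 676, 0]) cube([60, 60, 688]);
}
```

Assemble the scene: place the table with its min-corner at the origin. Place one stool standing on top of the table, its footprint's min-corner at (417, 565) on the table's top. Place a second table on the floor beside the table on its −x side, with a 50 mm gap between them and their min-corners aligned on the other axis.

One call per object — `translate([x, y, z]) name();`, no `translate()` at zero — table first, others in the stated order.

table();
translate([417, 565, 745]) stool();
translate([-1550, 0, 0]) table_2();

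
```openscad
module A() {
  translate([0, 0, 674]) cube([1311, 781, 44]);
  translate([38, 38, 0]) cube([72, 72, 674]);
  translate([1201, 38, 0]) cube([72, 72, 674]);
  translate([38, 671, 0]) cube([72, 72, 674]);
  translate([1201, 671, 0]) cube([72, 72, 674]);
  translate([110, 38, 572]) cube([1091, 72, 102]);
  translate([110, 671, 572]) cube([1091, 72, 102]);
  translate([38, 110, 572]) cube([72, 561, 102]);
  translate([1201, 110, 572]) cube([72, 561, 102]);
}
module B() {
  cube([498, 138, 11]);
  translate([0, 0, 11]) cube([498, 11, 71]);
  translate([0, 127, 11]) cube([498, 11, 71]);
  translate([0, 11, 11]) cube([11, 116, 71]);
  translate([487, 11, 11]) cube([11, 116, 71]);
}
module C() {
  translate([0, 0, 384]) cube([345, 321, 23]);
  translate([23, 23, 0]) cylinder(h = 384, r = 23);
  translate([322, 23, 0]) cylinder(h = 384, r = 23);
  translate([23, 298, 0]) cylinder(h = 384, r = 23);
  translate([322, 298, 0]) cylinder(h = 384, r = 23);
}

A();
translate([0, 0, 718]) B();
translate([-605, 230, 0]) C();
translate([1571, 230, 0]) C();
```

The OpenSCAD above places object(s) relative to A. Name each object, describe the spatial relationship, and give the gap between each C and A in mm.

A is a table. B is an open box. C is a stool. The open box is on top of the table. Two stools sit around the table at the −x, +x sides. The gap between each stool and the table is 260 mm.

Each stool's nearest face is 260 mm from the table's bounding box.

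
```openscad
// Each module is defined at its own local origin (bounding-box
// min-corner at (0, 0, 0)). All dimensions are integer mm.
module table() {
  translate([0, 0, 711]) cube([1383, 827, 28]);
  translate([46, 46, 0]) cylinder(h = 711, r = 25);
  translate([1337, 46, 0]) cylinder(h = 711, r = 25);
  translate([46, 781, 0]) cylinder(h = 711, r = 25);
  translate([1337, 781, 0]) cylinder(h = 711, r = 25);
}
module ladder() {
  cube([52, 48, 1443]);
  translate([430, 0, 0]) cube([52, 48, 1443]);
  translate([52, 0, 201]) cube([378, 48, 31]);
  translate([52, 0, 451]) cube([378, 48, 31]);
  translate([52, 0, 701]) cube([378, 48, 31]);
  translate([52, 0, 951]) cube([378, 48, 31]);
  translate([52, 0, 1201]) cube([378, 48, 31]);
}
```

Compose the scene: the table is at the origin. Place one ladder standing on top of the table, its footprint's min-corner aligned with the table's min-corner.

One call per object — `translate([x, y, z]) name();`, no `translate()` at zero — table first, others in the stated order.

table();
translate([0, 0, 739]) ladder();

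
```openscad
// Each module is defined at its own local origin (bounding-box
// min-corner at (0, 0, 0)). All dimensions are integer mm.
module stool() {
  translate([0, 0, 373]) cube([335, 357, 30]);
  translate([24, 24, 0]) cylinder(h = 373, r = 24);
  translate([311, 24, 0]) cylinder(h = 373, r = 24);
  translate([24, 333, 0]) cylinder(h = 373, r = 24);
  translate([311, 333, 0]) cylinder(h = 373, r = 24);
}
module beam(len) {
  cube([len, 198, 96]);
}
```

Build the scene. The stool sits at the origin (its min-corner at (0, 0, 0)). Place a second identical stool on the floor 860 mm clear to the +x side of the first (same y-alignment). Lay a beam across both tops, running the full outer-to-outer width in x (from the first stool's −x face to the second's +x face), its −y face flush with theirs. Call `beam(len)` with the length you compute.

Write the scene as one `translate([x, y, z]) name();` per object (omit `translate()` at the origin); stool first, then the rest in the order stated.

stool();
translate([1195, 0, 0]) stool();
translate([0, 0, 403]) beam(1530);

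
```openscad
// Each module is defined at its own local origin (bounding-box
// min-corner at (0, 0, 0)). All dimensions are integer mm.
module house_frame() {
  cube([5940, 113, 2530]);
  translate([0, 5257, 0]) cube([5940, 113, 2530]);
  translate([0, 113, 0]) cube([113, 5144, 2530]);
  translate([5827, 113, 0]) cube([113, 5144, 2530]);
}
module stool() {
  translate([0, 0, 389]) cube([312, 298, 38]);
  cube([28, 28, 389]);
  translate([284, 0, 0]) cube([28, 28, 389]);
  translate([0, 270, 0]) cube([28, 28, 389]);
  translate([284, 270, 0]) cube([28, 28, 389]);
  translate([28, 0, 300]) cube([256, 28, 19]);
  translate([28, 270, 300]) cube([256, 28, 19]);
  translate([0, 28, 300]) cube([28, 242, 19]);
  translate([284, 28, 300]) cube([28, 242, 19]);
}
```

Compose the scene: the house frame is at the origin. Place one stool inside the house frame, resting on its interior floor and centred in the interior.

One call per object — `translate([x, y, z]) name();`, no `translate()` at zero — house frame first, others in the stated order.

house_frame();
translate([2814, 2536, 0]) stool();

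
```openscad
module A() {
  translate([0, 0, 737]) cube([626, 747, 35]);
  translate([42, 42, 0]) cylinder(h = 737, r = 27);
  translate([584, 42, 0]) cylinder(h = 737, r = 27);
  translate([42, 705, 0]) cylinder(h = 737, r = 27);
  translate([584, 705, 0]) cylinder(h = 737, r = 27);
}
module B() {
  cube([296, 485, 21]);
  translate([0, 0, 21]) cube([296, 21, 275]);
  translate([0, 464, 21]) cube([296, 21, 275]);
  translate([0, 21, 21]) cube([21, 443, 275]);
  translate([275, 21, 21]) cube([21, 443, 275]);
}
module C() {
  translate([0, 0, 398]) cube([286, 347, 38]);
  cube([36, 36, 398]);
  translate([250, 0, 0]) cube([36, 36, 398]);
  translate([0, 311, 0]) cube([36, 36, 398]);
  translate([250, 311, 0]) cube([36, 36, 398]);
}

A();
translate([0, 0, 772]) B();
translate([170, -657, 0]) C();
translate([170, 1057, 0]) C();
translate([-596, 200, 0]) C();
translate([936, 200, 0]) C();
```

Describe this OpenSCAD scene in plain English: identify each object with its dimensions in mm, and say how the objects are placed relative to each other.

A is a table: top 626 mm (x) × 747 mm (y), 35 mm thick, upper face at z = 772 mm, on four round legs of 54 mm diameter, each leg's bounding box inset 15 mm from the nearest pair of top edges, running from z = 0 to the bottom of the top.

B is an open-topped rectangular box: outside dimensions 296×485×296 mm, with a uniform wall and base thickness of 21 mm. The base is a full 296×485 slab on the floor; four walls sit on top of the base. The front and back walls (the −y and +y sides) span the full width; the two side walls fit between them.

C is a simple wooden stool: a rectangular seat 286 mm (x) by 347 mm (y), 38 mm thick, top face at z = 436 mm, on four square legs, each 36×36 mm in cross-section. The legs rest on z = 0, each flush with a corner of the seat.

The open box is on top of the table. Four stools sit around the table at the −y, +y, −x, +x sides.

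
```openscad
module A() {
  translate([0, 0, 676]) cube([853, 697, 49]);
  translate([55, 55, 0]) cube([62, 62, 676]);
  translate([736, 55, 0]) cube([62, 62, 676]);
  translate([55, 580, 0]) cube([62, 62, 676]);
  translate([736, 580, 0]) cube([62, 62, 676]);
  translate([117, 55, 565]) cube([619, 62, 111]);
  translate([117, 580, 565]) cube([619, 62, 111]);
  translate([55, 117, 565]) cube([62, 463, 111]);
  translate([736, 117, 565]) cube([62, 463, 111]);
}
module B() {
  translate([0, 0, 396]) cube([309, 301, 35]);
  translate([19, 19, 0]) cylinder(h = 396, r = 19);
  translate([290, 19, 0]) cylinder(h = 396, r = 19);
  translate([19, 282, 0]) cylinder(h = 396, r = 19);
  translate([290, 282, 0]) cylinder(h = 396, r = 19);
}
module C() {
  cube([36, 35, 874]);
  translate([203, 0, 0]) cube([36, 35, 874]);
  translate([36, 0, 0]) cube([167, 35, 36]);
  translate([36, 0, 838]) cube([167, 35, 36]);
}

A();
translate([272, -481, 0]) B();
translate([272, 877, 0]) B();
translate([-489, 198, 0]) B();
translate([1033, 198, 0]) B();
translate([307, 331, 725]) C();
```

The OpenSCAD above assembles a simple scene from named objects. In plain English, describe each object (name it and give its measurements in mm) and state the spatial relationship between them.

A is a rectangular dining table. The top is 853×697×49 mm with its upper surface at z = 725 mm. It stands on four 62×62 mm square legs, each inset 55 mm from the nearest pair of top edges, running from the floor to the underside of the top. Four apron rails, 62 mm thick and 111 mm tall, run between adjacent legs with their top edges flush with the underside of the top and their outer faces flush with the legs' outer faces.

B is a simple wooden stool: a rectangular seat 309 mm (x) by 301 mm (y), 35 mm thick, top face at z = 431 mm, on four round legs, each 38 mm in diameter. The legs rest on z = 0, each leg's axis is inset half a diameter from the nearest pair of seat edges (so the leg's bounding box is flush with the corner).

C is a picture frame with a 167×802 mm rectangular opening (x by z) and a uniform 36 mm border on every side. Frame depth is 35 mm along y. It is built from two vertical stiles running the full outside height and two horizontal rails spanning the gap between the stiles.

Four stools sit around the table at the −y, +y, −x, +x sides. The picture frame is on top of the table, centred.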